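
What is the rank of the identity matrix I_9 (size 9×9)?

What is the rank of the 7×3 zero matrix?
rank(I_9) = 9, rank(0) = 0

The identity I_9 has 9 columns that are the standard basis vectors e_1, …, e_9. These are linearly independent, so all 9 columns are pivots and rank(I_9) = 9.
The 7×3 zero matrix has every entry zero, so every row is the zero row and there are no pivots; rank(0) = 0.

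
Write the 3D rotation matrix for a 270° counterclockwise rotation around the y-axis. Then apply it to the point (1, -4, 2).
R = [[0, 0, -1], [0, 1, 0], [1, 0, 0]]; R·(1, -4, 2) = (-2, -4, 1)

Rotation matrix for 270° around y-axis:
cos(270°) = 0, sin(270°) = -1
R = [[0, 0, -1], [0, 1, 0], [1, 0, 0]]
Apply to (1, -4, 2): R·[1, -4, 2]ᵀ = (-2, -4, 1)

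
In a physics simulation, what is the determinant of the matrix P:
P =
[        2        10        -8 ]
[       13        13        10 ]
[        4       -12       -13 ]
det(P) = 3656

Expand along row 0 (cofactor expansion): det(P) = a*(e*i - f*h) - b*(d*i - f*g) + c*(d*h - e*g), where the 3×3 is [[a, b, c], [d, e, f], [g, h, i]].
Minor M_00 = (13)*(-13) - (10)*(-12) = -169 + 120 = -49.
Minor M_01 = (13)*(-13) - (10)*(4) = -169 - 40 = -209.
Minor M_02 = (13)*(-12) - (13)*(4) = -156 - 52 = -208.
det(P) = (2)*(-49) - (10)*(-209) + (-8)*(-208) = -98 + 2090 + 1664 = 3656.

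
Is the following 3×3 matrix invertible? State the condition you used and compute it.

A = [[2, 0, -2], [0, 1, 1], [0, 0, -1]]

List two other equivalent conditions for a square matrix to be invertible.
Yes, invertible; det(A) = -2 ≠ 0. Equivalent conditions: rank(A) = 3; Ax = 0 has only the trivial solution; 0 is not an eigenvalue; the columns of A are linearly independent.

To check invertibility, compute det(A).
The given matrix is triangular, so det(A) equals the product of its diagonal entries = -2 ≠ 0.
Since det(A) ≠ 0, A is invertible.
Equivalent conditions for a square matrix A to be invertible:
- rank(A) = 3 (full rank).
- The homogeneous system Ax = 0 has only the trivial solution x = 0.
- 0 is not an eigenvalue of A.
- The columns (equivalently rows) of A are linearly independent.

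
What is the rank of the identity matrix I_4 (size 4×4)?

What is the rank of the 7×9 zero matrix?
rank(I_4) = 4, rank(0) = 0

The identity I_4 has 4 columns that are the standard basis vectors e_1, …, e_4. These are linearly independent, so all 4 columns are pivots and rank(I_4) = 4.
The 7×9 zero matrix has every entry zero, so every row is the zero row and there are no pivots; rank(0) = 0.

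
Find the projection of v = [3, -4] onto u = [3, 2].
[3/13, 2/13]

The projection of v onto u is proj_u(v) = ((v·u) / (u·u)) · u.
v·u = (3)*(3) + (-4)*(2) = 1.
u·u = (3)*(3) + (2)*(2) = 13.
coefficient = 1 / 13 = 1/13.
proj_u(v) = 1/13 · [3, 2] = [3/13, 2/13].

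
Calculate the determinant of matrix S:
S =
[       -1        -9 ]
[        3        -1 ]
det(S) = 28

For a 2×2 matrix [[a, b], [c, d]], det = a*d - b*c.
det(S) = (-1)*(-1) - (-9)*(3) = 1 + 27 = 28.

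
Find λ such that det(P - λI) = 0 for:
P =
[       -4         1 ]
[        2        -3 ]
λ = -5, -2

Solve det(P - λI) = 0. For a 2×2 matrix the characteristic equation is λ² - (trace)λ + det = 0.
trace(P) = a + d = -4 - 3 = -7.
det(P) = a*d - b*c = (-4)*(-3) - (1)*(2) = 12 - 2 = 10.
Characteristic equation: λ² - (-7)λ + (10) = 0.
Discriminant = (-7)² - 4*(10) = 49 - 40 = 9.
λ = (-7 ± √9) / 2 = (-7 ± 3) / 2 = -5, -2.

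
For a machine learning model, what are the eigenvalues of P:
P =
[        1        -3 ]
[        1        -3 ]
λ = -2, 0

Solve det(P - λI) = 0. For a 2×2 matrix the characteristic equation is λ² - (trace)λ + det = 0.
trace(P) = a + d = 1 - 3 = -2.
det(P) = a*d - b*c = (1)*(-3) - (-3)*(1) = -3 + 3 = 0.
Characteristic equation: λ² - (-2)λ + (0) = 0.
Discriminant = (-2)² - 4*(0) = 4 - 0 = 4.
λ = (-2 ± √4) / 2 = (-2 ± 2) / 2 = -2, 0.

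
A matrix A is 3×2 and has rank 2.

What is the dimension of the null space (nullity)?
0

The rank-nullity theorem for an m×n matrix states:
rank(A) + nullity(A) = n (the number of columns).
Here n = 2 and rank(A) = 2, so nullity(A) = 2 - 2 = 0.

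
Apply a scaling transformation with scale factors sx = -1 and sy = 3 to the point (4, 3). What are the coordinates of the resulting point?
(-4, 9)

Scaling matrix:
[[-1, 0], [0, 3]]
Result: (4 × -1, 3 × 3) = (-4, 9)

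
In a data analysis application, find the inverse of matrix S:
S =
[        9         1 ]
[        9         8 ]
det(S) = 63
S⁻¹ =
[     8/63     -1/63 ]
[     -1/7       1/7 ]

For a 2×2 matrix S = [[a, b], [c, d]] with det(S) ≠ 0, S⁻¹ = (1/det(S)) * [[d, -b], [-c, a]].
det(S) = (9)*(8) - (1)*(9) = 72 - 9 = 63.
S⁻¹ = (1/63) * [[8, -1], [-9, 9]].
Dividing each entry by 63 and reducing:
S⁻¹ =
[     8/63     -1/63 ]
[     -1/7       1/7 ]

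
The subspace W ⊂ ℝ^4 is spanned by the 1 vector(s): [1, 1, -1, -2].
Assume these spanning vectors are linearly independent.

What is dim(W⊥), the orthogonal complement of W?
dim(W⊥) = 3

For any subspace W of ℝ^n, dim(W) + dim(W⊥) = n (the whole-space dimension).
Here the given 1 vectors are linearly independent, so dim(W) = 1.
Thus dim(W⊥) = n - dim(W) = 4 - 1 = 3.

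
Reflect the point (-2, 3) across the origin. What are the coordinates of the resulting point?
(2, -3)

Reflection across origin: (-2, 3) → (2, -3)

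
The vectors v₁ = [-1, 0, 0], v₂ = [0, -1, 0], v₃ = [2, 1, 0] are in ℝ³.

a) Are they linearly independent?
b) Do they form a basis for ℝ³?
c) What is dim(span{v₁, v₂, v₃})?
Not independent, not a basis, dim(span) = 2

Check whether v₃ can be written as a linear combination of v₁ and v₂.
v₃ = (-2)·v₁ + (-1)·v₂ = [2, 1, 0], so the three vectors are linearly dependent.
Thus they do not form a basis for ℝ³, and dim(span{v₁, v₂, v₃}) = 2 (spanned by v₁ and v₂).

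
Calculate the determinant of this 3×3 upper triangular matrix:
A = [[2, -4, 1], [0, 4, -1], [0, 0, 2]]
16

The determinant of a triangular matrix is the product of its diagonal entries (the off-diagonal entries above the diagonal do not affect it).
det(A) = (2) * (4) * (2) = 16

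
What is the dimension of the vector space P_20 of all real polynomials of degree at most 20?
Dimension = 21

A polynomial of degree at most 20 can be written as a₀ + a₁x + a₂x² + … + a_20x^20, with 21 free coefficients a₀, …, a_20.
The set {1, x, x², …, x^20} is a basis: it spans P_20 (every such polynomial is a linear combination of these) and is linearly independent (a polynomial is zero iff all its coefficients are zero).
Therefore dim(P_20) = 20 + 1 = 21.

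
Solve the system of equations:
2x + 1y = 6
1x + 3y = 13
x = 1, y = 4

Use elimination (row reduction):
Equation 1: 2x + 1y = 6.
Equation 2: 1x + 3y = 13.
Multiply Eq1 by 1 and Eq2 by 2: 2x + 1y = 6;  2x + 6y = 26.
Subtract: (5)y = 20, so y = 4.
Back-substitute into Eq1: 2x + 1*(4) = 6, so x = 1.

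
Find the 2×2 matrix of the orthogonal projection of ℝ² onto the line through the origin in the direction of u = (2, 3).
[[4/13, 6/13], [6/13, 9/13]]

The orthogonal projection onto the line spanned by a nonzero vector u = (a, b) has matrix P = (u uᵀ) / (uᵀ u) = (1/(a² + b²)) · [[a², ab], [ab, b²]].
Here u = (2, 3), so a² + b² = 4 + 9 = 13.
P = (1/13) · [[4, 6], [6, 9]] = [[4/13, 6/13], [6/13, 9/13]].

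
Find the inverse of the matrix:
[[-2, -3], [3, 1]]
[[1/7, 3/7], [-3/7, -2/7]]

For [[a,b],[c,d]], inverse = (1/det)·[[d,-b],[-c,a]]
det = -2·1 - -3·3 = 7
Inverse = (1/7)·[[1, 3], [-3, -2]]
        = [[1/7, 3/7], [-3/7, -2/7]]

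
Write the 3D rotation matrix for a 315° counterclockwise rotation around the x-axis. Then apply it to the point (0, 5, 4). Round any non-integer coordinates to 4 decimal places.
R = [[1, 0, 0], [0, √2/2, √2/2], [0, -√2/2, √2/2]]; R·(0, 5, 4) = (0.0000, 6.3640, -0.7071)

Rotation matrix for 315° around x-axis:
cos(315°) = √2/2, sin(315°) = -√2/2
R = [[1, 0, 0], [0, √2/2, √2/2], [0, -√2/2, √2/2]]
Apply to (0, 5, 4): R·[0, 5, 4]ᵀ = (0.0000, 6.3640, -0.7071)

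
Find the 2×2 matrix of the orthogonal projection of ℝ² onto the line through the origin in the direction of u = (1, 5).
[[1/26, 5/26], [5/26, 25/26]]

The orthogonal projection onto the line spanned by a nonzero vector u = (a, b) has matrix P = (u uᵀ) / (uᵀ u) = (1/(a² + b²)) · [[a², ab], [ab, b²]].
Here u = (1, 5), so a² + b² = 1 + 25 = 26.
P = (1/26) · [[1, 5], [5, 25]] = [[1/26, 5/26], [5/26, 25/26]].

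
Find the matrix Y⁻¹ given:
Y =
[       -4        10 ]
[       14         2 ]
det(Y) = -148
Y⁻¹ =
[    -1/74      5/74 ]
[     7/74      1/37 ]

For a 2×2 matrix Y = [[a, b], [c, d]] with det(Y) ≠ 0, Y⁻¹ = (1/det(Y)) * [[d, -b], [-c, a]].
det(Y) = (-4)*(2) - (10)*(14) = -8 - 140 = -148.
Y⁻¹ = (1/-148) * [[2, -10], [-14, -4]].
Dividing each entry by -148 and reducing:
Y⁻¹ =
[    -1/74      5/74 ]
[     7/74      1/37 ]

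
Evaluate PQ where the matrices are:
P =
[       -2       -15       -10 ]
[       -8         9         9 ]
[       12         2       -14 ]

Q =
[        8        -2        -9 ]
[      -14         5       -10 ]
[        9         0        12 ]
PQ =
[      104       -71        48 ]
[     -109        61        90 ]
[      -58       -14      -296 ]

Matrix multiplication: (PQ)[i][j] = sum over k of P[i][k] * Q[k][j].
  (PQ)[0][0] = (-2)*(8) + (-15)*(-14) + (-10)*(9) = 104
  (PQ)[0][1] = (-2)*(-2) + (-15)*(5) + (-10)*(0) = -71
  (PQ)[0][2] = (-2)*(-9) + (-15)*(-10) + (-10)*(12) = 48
  (PQ)[1][0] = (-8)*(8) + (9)*(-14) + (9)*(9) = -109
  (PQ)[1][1] = (-8)*(-2) + (9)*(5) + (9)*(0) = 61
  (PQ)[1][2] = (-8)*(-9) + (9)*(-10) + (9)*(12) = 90
  (PQ)[2][0] = (12)*(8) + (2)*(-14) + (-14)*(9) = -58
  (PQ)[2][1] = (12)*(-2) + (2)*(5) + (-14)*(0) = -14
  (PQ)[2][2] = (12)*(-9) + (2)*(-10) + (-14)*(12) = -296
PQ =
[      104       -71        48 ]
[     -109        61        90 ]
[      -58       -14      -296 ]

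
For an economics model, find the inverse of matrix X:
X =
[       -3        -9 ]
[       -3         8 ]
det(X) = -51
X⁻¹ =
[    -8/51     -3/17 ]
[    -1/17      1/17 ]

For a 2×2 matrix X = [[a, b], [c, d]] with det(X) ≠ 0, X⁻¹ = (1/det(X)) * [[d, -b], [-c, a]].
det(X) = (-3)*(8) - (-9)*(-3) = -24 - 27 = -51.
X⁻¹ = (1/-51) * [[8, 9], [3, -3]].
Dividing each entry by -51 and reducing:
X⁻¹ =
[    -8/51     -3/17 ]
[    -1/17      1/17 ]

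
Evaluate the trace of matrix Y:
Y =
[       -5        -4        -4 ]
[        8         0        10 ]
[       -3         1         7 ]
tr(Y) = -5 + 0 + 7 = 2

The trace of a square matrix is the sum of its diagonal entries.
Diagonal entries of Y: Y[0][0] = -5, Y[1][1] = 0, Y[2][2] = 7.
tr(Y) = -5 + 0 + 7 = 2.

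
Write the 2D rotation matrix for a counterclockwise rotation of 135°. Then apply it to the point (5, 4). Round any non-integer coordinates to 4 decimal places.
R = [[-√2/2, -√2/2], [√2/2, -√2/2]]; R·(5, 4) = (-6.3640, 0.7071)

Rotation matrix formula: R(θ) = [[cos θ, -sin θ], [sin θ, cos θ]]
For θ = 135°:
cos(135°) = -√2/2
sin(135°) = √2/2
R = [[-√2/2, -√2/2], [√2/2, -√2/2]]
Apply to (5, 4): [-√2/2·5 + (-√2/2)·4, √2/2·5 + -√2/2·4] = (-6.3640, 0.7071)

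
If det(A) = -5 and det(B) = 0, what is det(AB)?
0

Use the multiplicative property of determinants: det(AB) = det(A)*det(B).
det(AB) = (-5)*(0) = 0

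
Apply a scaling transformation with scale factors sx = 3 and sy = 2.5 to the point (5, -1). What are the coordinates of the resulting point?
(15, -2.5)

Scaling matrix:
[[3, 0], [0, 2.50]]
Result: (5 × 3, -1 × 2.5) = (15, -2.5)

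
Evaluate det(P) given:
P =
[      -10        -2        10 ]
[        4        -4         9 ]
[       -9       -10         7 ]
det(P) = -1162

Expand along row 0 (cofactor expansion): det(P) = a*(e*i - f*h) - b*(d*i - f*g) + c*(d*h - e*g), where the 3×3 is [[a, b, c], [d, e, f], [g, h, i]].
Minor M_00 = (-4)*(7) - (9)*(-10) = -28 + 90 = 62.
Minor M_01 = (4)*(7) - (9)*(-9) = 28 + 81 = 109.
Minor M_02 = (4)*(-10) - (-4)*(-9) = -40 - 36 = -76.
det(P) = (-10)*(62) - (-2)*(109) + (10)*(-76) = -620 + 218 - 760 = -1162.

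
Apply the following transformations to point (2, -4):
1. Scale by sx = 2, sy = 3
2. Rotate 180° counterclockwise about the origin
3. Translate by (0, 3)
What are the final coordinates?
(-4, 15)

Step 1: Scale → (4, -12)
Step 2: Rotate 180° → (-4, 12)
Step 3: Translate → (-4, 15)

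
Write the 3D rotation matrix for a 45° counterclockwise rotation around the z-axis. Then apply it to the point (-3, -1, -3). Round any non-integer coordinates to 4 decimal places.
R = [[√2/2, -√2/2, 0], [√2/2, √2/2, 0], [0, 0, 1]]; R·(-3, -1, -3) = (-1.4142, -2.8284, -3.0000)

Rotation matrix for 45° around z-axis:
cos(45°) = √2/2, sin(45°) = √2/2
R = [[√2/2, -√2/2, 0], [√2/2, √2/2, 0], [0, 0, 1]]
Apply to (-3, -1, -3): R·[-3, -1, -3]ᵀ = (-1.4142, -2.8284, -3.0000)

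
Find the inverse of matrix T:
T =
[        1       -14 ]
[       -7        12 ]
det(T) = -86
T⁻¹ =
[    -6/43     -7/43 ]
[    -7/86     -1/86 ]

For a 2×2 matrix T = [[a, b], [c, d]] with det(T) ≠ 0, T⁻¹ = (1/det(T)) * [[d, -b], [-c, a]].
det(T) = (1)*(12) - (-14)*(-7) = 12 - 98 = -86.
T⁻¹ = (1/-86) * [[12, 14], [7, 1]].
Dividing each entry by -86 and reducing:
T⁻¹ =
[    -6/43     -7/43 ]
[    -7/86     -1/86 ]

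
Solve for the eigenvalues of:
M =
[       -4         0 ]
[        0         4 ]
λ = -4, 4

Solve det(M - λI) = 0. For a 2×2 matrix the characteristic equation is λ² - (trace)λ + det = 0.
trace(M) = a + d = -4 + 4 = 0.
det(M) = a*d - b*c = (-4)*(4) - (0)*(0) = -16 - 0 = -16.
Characteristic equation: λ² - (0)λ + (-16) = 0.
Discriminant = (0)² - 4*(-16) = 0 + 64 = 64.
λ = (0 ± √64) / 2 = (0 ± 8) / 2 = -4, 4.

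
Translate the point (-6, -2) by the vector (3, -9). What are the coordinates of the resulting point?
(-3, -11)

Translation by (3, -9):
x' = -6 + 3 = -3
y' = -2 + -9 = -11
Homogeneous matrix: [[1, 0, 3], [0, 1, -9], [0, 0, 1]]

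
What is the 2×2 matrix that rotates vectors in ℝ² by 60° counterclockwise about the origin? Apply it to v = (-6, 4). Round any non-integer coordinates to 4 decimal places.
R = [[1/2, -√3/2], [√3/2, 1/2]]; R·v = (-6.4641, -3.1962)

A counterclockwise rotation by angle θ in ℝ² has matrix R(θ) = [[cos θ, -sin θ], [sin θ, cos θ]].
For θ = 60°: cos θ = 1/2, sin θ = √3/2.
R(60°) = [[1/2, -√3/2], [√3/2, 1/2]].
R·v = [1/2·-6 + (-√3/2)·4, √3/2·-6 + 1/2·4] = (-6.4641, -3.1962).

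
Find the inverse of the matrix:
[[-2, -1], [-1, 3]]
[[-3/7, -1/7], [-1/7, 2/7]]

For [[a,b],[c,d]], inverse = (1/det)·[[d,-b],[-c,a]]
det = -2·3 - -1·-1 = -7
Inverse = (1/-7)·[[3, 1], [1, -2]]
        = [[-3/7, -1/7], [-1/7, 2/7]]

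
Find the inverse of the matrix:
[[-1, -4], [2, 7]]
[[7, 4], [-2, -1]]

For [[a,b],[c,d]], inverse = (1/det)·[[d,-b],[-c,a]]
det = -1·7 - -4·2 = 1
Inverse = (1/1)·[[7, 4], [-2, -1]]
        = [[7, 4], [-2, -1]]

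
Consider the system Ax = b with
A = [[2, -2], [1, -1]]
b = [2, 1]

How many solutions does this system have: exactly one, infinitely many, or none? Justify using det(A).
Infinitely many solutions

det(A) = (2)*(-1) - (-2)*(1) = 0, so A is singular (column 2 is -1 times column 1).
b = [2, 1] = 1 * column 1 of A, so b lies in the column space of A.
A singular matrix whose right-hand side is in its column space gives a 1-parameter family of solutions — infinitely many.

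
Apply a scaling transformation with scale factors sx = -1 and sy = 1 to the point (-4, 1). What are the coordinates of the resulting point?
(4, 1)

Scaling matrix:
[[-1, 0], [0, 1]]
Result: (-4 × -1, 1 × 1) = (4, 1)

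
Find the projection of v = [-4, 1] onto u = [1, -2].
[-6/5, 12/5]

The projection of v onto u is proj_u(v) = ((v·u) / (u·u)) · u.
v·u = (-4)*(1) + (1)*(-2) = -6.
u·u = (1)*(1) + (-2)*(-2) = 5.
coefficient = -6 / 5 = -6/5.
proj_u(v) = -6/5 · [1, -2] = [-6/5, 12/5].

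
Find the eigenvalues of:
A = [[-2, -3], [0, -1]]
λ = -2, -1

Solve det(A - λI) = 0. For a 2×2 matrix this is λ² - (trace)λ + det = 0.
trace(A) = -2 - 1 = -3.
det(A) = (-2)*(-1) - (-3)*(0) = 2 - 0 = 2.
Characteristic equation: λ² - (-3)λ + (2) = 0.
Discriminant: (-3)² - 4*(2) = 9 - 8 = 1.
Roots: λ = (-3 ± √1) / 2 = -2, -1.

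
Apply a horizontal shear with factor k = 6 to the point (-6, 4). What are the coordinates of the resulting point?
(18, 4)

Shear matrix for horizontal shear with factor k = 6:
[[1, 6], [0, 1]]
Result: (-6, 4) → (18, 4)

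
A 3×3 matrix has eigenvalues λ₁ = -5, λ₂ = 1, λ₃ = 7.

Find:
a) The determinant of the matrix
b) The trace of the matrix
det = -35, trace = 3

Two standard eigenvalue identities:
- det(A) equals the product of the eigenvalues (counted with multiplicity).
- trace(A) equals the sum of the eigenvalues.
det(A) = (-5)*(1)*(7) = -35.
trace(A) = -5 + 1 + 7 = 3.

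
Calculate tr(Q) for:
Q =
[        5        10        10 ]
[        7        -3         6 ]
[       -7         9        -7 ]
tr(Q) = 5 - 3 - 7 = -5

The trace of a square matrix is the sum of its diagonal entries.
Diagonal entries of Q: Q[0][0] = 5, Q[1][1] = -3, Q[2][2] = -7.
tr(Q) = 5 - 3 - 7 = -5.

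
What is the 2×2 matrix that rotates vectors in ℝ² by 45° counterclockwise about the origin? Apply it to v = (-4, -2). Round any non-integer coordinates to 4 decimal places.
R = [[√2/2, -√2/2], [√2/2, √2/2]]; R·v = (-1.4142, -4.2426)

A counterclockwise rotation by angle θ in ℝ² has matrix R(θ) = [[cos θ, -sin θ], [sin θ, cos θ]].
For θ = 45°: cos θ = √2/2, sin θ = √2/2.
R(45°) = [[√2/2, -√2/2], [√2/2, √2/2]].
R·v = [√2/2·-4 + (-√2/2)·-2, √2/2·-4 + √2/2·-2] = (-1.4142, -4.2426).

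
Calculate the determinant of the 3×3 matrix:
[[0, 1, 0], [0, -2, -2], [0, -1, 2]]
0

Expansion along first row:
det = 0·det([[-2,-2],[-1,2]]) - 1·det([[0,-2],[0,2]]) + 0·det([[0,-2],[0,-1]])
    = 0·(-2·2 - -2·-1) - 1·(0·2 - -2·0) + 0·(0·-1 - -2·0)
    = 0·-6 - 1·0 + 0·0
    = 0 + 0 + 0 = 0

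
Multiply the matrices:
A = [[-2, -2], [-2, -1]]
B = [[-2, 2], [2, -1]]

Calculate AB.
[[0, -2], [2, -3]]

Each entry (i,j) of AB = sum over k of A[i][k]*B[k][j].
(AB)[0][0] = (-2)*(-2) + (-2)*(2) = 0
(AB)[0][1] = (-2)*(2) + (-2)*(-1) = -2
(AB)[1][0] = (-2)*(-2) + (-1)*(2) = 2
(AB)[1][1] = (-2)*(2) + (-1)*(-1) = -3
AB = [[0, -2], [2, -3]]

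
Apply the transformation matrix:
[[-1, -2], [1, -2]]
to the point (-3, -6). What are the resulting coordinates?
(15, 9)

Matrix multiplication:
[[-1, -2], [1, -2]] × [-3, -6]ᵀ
= [-1×-3 + -2×-6, 1×-3 + -2×-6]ᵀ
= [15.0000, 9.0000]ᵀ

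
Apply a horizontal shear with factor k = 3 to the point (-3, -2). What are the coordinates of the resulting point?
(-9, -2)

Shear matrix for horizontal shear with factor k = 3:
[[1, 3], [0, 1]]
Result: (-3, -2) → (-9, -2)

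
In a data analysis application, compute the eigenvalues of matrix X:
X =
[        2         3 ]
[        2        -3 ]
λ = -4, 3

Solve det(X - λI) = 0. For a 2×2 matrix the characteristic equation is λ² - (trace)λ + det = 0.
trace(X) = a + d = 2 - 3 = -1.
det(X) = a*d - b*c = (2)*(-3) - (3)*(2) = -6 - 6 = -12.
Characteristic equation: λ² - (-1)λ + (-12) = 0.
Discriminant = (-1)² - 4*(-12) = 1 + 48 = 49.
λ = (-1 ± √49) / 2 = (-1 ± 7) / 2 = -4, 3.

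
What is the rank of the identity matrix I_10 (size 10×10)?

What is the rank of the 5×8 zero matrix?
rank(I_10) = 10, rank(0) = 0

The identity I_10 has 10 columns that are the standard basis vectors e_1, …, e_10. These are linearly independent, so all 10 columns are pivots and rank(I_10) = 10.
The 5×8 zero matrix has every entry zero, so every row is the zero row and there are no pivots; rank(0) = 0.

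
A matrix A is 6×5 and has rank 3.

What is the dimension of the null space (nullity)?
2

The rank-nullity theorem for an m×n matrix states:
rank(A) + nullity(A) = n (the number of columns).
Here n = 5 and rank(A) = 3, so nullity(A) = 5 - 3 = 2.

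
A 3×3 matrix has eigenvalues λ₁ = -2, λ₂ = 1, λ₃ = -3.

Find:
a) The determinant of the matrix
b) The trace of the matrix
det = 6, trace = -4

Two standard eigenvalue identities:
- det(A) equals the product of the eigenvalues (counted with multiplicity).
- trace(A) equals the sum of the eigenvalues.
det(A) = (-2)*(1)*(-3) = 6.
trace(A) = -2 + 1 - 3 = -4.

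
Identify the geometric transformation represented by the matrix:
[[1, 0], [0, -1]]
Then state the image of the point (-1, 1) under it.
reflection across the x-axis; image of (-1, 1) is (-1, -1)

This is a symmetric orthogonal matrix with determinant -1, which characterizes a reflection in ℝ².
The matrix [[1, 0], [0, -1]] represents: reflection across the x-axis.
Applying it to (-1, 1): [1·-1 + 0·1, 0·-1 + -1·1] = (-1, -1).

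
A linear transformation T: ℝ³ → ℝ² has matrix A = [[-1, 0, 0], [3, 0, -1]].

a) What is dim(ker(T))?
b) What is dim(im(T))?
dim(ker) = 1, dim(im) = 2

The two rows are not scalar multiples of one another (no single k satisfies row 2 = k × row 1), so they are linearly independent.
Thus rank(A) = 2.
dim(im(T)) = rank(A) = 2.
By the rank-nullity theorem applied to T: ℝ³ → ℝ², rank(A) + nullity(A) = 3 (the domain dimension), so dim(ker(T)) = 3 - 2 = 1.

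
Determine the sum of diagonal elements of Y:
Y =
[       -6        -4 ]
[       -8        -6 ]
tr(Y) = -6 - 6 = -12

The trace of a square matrix is the sum of its diagonal entries.
Diagonal entries of Y: Y[0][0] = -6, Y[1][1] = -6.
tr(Y) = -6 - 6 = -12.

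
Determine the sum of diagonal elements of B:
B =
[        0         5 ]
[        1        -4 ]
tr(B) = 0 - 4 = -4

The trace of a square matrix is the sum of its diagonal entries.
Diagonal entries of B: B[0][0] = 0, B[1][1] = -4.
tr(B) = 0 - 4 = -4.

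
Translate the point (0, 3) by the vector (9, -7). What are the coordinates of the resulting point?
(9, -4)

Translation by (9, -7):
x' = 0 + 9 = 9
y' = 3 + -7 = -4
Homogeneous matrix: [[1, 0, 9], [0, 1, -7], [0, 0, 1]]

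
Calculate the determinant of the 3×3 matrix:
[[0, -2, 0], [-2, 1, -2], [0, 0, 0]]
0

Expansion along first row:
det = 0·det([[1,-2],[0,0]]) - -2·det([[-2,-2],[0,0]]) + 0·det([[-2,1],[0,0]])
    = 0·(1·0 - -2·0) - -2·(-2·0 - -2·0) + 0·(-2·0 - 1·0)
    = 0·0 - -2·0 + 0·0
    = 0 + 0 + 0 = 0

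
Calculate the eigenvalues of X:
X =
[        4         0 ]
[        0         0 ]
λ = 0, 4

Solve det(X - λI) = 0. For a 2×2 matrix the characteristic equation is λ² - (trace)λ + det = 0.
trace(X) = a + d = 4 + 0 = 4.
det(X) = a*d - b*c = (4)*(0) - (0)*(0) = 0 - 0 = 0.
Characteristic equation: λ² - (4)λ + (0) = 0.
Discriminant = (4)² - 4*(0) = 16 - 0 = 16.
λ = (4 ± √16) / 2 = (4 ± 4) / 2 = 0, 4.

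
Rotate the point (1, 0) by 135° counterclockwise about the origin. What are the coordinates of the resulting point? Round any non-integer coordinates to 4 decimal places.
(-0.7071, 0.7071)

Rotation matrix R(θ) = [[cos θ, -sin θ], [sin θ, cos θ]]; for θ = 135°:
R = [[-√2/2, -√2/2], [√2/2, -√2/2]]
Result: R × [1, 0]ᵀ = [-√2/2·1 + (-√2/2)·0, √2/2·1 + (-√2/2)·0]ᵀ = (-0.7071, 0.7071)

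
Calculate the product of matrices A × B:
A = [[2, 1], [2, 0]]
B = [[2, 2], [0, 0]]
[[4, 4], [4, 4]]

Matrix multiplication:
C[0][0] = 2×2 + 1×0 = 4
C[0][1] = 2×2 + 1×0 = 4
C[1][0] = 2×2 + 0×0 = 4
C[1][1] = 2×2 + 0×0 = 4
Result: [[4, 4], [4, 4]]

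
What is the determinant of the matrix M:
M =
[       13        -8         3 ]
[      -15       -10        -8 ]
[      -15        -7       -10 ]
det(M) = 677

Expand along row 0 (cofactor expansion): det(M) = a*(e*i - f*h) - b*(d*i - f*g) + c*(d*h - e*g), where the 3×3 is [[a, b, c], [d, e, f], [g, h, i]].
Minor M_00 = (-10)*(-10) - (-8)*(-7) = 100 - 56 = 44.
Minor M_01 = (-15)*(-10) - (-8)*(-15) = 150 - 120 = 30.
Minor M_02 = (-15)*(-7) - (-10)*(-15) = 105 - 150 = -45.
det(M) = (13)*(44) - (-8)*(30) + (3)*(-45) = 572 + 240 - 135 = 677.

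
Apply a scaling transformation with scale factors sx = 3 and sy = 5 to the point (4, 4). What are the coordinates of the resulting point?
(12, 20)

Scaling matrix:
[[3, 0], [0, 5]]
Result: (4 × 3, 4 × 5) = (12, 20)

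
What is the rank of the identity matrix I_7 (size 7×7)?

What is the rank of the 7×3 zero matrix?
rank(I_7) = 7, rank(0) = 0

The identity I_7 has 7 columns that are the standard basis vectors e_1, …, e_7. These are linearly independent, so all 7 columns are pivots and rank(I_7) = 7.
The 7×3 zero matrix has every entry zero, so every row is the zero row and there are no pivots; rank(0) = 0.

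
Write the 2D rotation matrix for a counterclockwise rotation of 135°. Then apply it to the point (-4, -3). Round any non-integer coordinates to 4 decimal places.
R = [[-√2/2, -√2/2], [√2/2, -√2/2]]; R·(-4, -3) = (4.9497, -0.7071)

Rotation matrix formula: R(θ) = [[cos θ, -sin θ], [sin θ, cos θ]]
For θ = 135°:
cos(135°) = -√2/2
sin(135°) = √2/2
R = [[-√2/2, -√2/2], [√2/2, -√2/2]]
Apply to (-4, -3): [-√2/2·-4 + (-√2/2)·-3, √2/2·-4 + -√2/2·-3] = (4.9497, -0.7071)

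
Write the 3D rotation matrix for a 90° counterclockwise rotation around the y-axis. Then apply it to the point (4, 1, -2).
R = [[0, 0, 1], [0, 1, 0], [-1, 0, 0]]; R·(4, 1, -2) = (-2, 1, -4)

Rotation matrix for 90° around y-axis:
cos(90°) = 0, sin(90°) = 1
R = [[0, 0, 1], [0, 1, 0], [-1, 0, 0]]
Apply to (4, 1, -2): R·[4, 1, -2]ᵀ = (-2, 1, -4)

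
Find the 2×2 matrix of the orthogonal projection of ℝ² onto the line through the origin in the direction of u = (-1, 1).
[[1/2, -1/2], [-1/2, 1/2]]

The orthogonal projection onto the line spanned by a nonzero vector u = (a, b) has matrix P = (u uᵀ) / (uᵀ u) = (1/(a² + b²)) · [[a², ab], [ab, b²]].
Here u = (-1, 1), so a² + b² = 1 + 1 = 2.
P = (1/2) · [[1, -1], [-1, 1]] = [[1/2, -1/2], [-1/2, 1/2]].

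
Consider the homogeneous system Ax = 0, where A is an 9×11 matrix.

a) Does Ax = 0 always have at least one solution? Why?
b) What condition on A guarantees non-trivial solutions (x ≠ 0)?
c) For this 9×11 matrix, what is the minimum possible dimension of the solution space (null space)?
a) Yes, x = 0 is always a solution. b) When A has linearly dependent columns (rank < n). c) Minimum nullity = 2.

a) x = 0 satisfies A·0 = 0, so the zero vector is always a solution.
b) Non-trivial solutions exist iff the columns of A are linearly dependent, equivalently rank(A) < n (the number of columns).
c) By rank-nullity, rank(A) + nullity(A) = n = 11. Since A has only 9 rows, rank(A) ≤ 9, so nullity(A) ≥ 11 - 9 = 2.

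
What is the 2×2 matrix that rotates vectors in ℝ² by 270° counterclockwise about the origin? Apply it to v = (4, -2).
R = [[0, 1], [-1, 0]]; R·v = (-2, -4)

A counterclockwise rotation by angle θ in ℝ² has matrix R(θ) = [[cos θ, -sin θ], [sin θ, cos θ]].
For θ = 270°: cos θ = 0, sin θ = -1.
R(270°) = [[0, 1], [-1, 0]].
R·v = [0·4 + (1)·-2, -1·4 + 0·-2] = (-2, -4).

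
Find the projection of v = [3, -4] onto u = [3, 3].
[-1/2, -1/2]

The projection of v onto u is proj_u(v) = ((v·u) / (u·u)) · u.
v·u = (3)*(3) + (-4)*(3) = -3.
u·u = (3)*(3) + (3)*(3) = 18.
coefficient = -3 / 18 = -1/6.
proj_u(v) = -1/6 · [3, 3] = [-1/2, -1/2].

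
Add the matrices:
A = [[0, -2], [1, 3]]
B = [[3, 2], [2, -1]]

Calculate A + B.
[[3, 0], [3, 2]]

Add corresponding elements:
(0)+(3)=3
(-2)+(2)=0
(1)+(2)=3
(3)+(-1)=2
A + B = [[3, 0], [3, 2]]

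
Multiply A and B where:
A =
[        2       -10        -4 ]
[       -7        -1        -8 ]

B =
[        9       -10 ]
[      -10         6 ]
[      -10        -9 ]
AB =
[      158       -44 ]
[       27       136 ]

Matrix multiplication: (AB)[i][j] = sum over k of A[i][k] * B[k][j].
  (AB)[0][0] = (2)*(9) + (-10)*(-10) + (-4)*(-10) = 158
  (AB)[0][1] = (2)*(-10) + (-10)*(6) + (-4)*(-9) = -44
  (AB)[1][0] = (-7)*(9) + (-1)*(-10) + (-8)*(-10) = 27
  (AB)[1][1] = (-7)*(-10) + (-1)*(6) + (-8)*(-9) = 136
AB =
[      158       -44 ]
[       27       136 ]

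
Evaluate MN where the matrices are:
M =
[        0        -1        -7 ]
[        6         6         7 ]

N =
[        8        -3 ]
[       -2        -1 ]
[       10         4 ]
MN =
[      -68       -27 ]
[      106         4 ]

Matrix multiplication: (MN)[i][j] = sum over k of M[i][k] * N[k][j].
  (MN)[0][0] = (0)*(8) + (-1)*(-2) + (-7)*(10) = -68
  (MN)[0][1] = (0)*(-3) + (-1)*(-1) + (-7)*(4) = -27
  (MN)[1][0] = (6)*(8) + (6)*(-2) + (7)*(10) = 106
  (MN)[1][1] = (6)*(-3) + (6)*(-1) + (7)*(4) = 4
MN =
[      -68       -27 ]
[      106         4 ]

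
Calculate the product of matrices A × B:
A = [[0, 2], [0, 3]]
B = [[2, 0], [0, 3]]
[[0, 6], [0, 9]]

Matrix multiplication:
C[0][0] = 0×2 + 2×0 = 0
C[0][1] = 0×0 + 2×3 = 6
C[1][0] = 0×2 + 3×0 = 0
C[1][1] = 0×0 + 3×3 = 9
Result: [[0, 6], [0, 9]]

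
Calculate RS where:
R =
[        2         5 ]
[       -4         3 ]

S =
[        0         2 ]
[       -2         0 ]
RS =
[      -10         4 ]
[       -6        -8 ]

Matrix multiplication: (RS)[i][j] = sum over k of R[i][k] * S[k][j].
  (RS)[0][0] = (2)*(0) + (5)*(-2) = -10
  (RS)[0][1] = (2)*(2) + (5)*(0) = 4
  (RS)[1][0] = (-4)*(0) + (3)*(-2) = -6
  (RS)[1][1] = (-4)*(2) + (3)*(0) = -8
RS =
[      -10         4 ]
[       -6        -8 ]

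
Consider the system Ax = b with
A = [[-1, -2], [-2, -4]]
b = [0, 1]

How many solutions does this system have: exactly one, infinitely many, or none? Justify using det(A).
No solution

det(A) = (-1)*(-4) - (-2)*(-2) = 0, so A is singular.
The column space of A is span(column 1) = span([-1, -2]).
b = [0, 1] is not a scalar multiple of column 1, so b ∉ column space and the system is inconsistent — no solution.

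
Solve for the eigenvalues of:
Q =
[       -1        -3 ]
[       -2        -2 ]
λ = -4, 1

Solve det(Q - λI) = 0. For a 2×2 matrix the characteristic equation is λ² - (trace)λ + det = 0.
trace(Q) = a + d = -1 - 2 = -3.
det(Q) = a*d - b*c = (-1)*(-2) - (-3)*(-2) = 2 - 6 = -4.
Characteristic equation: λ² - (-3)λ + (-4) = 0.
Discriminant = (-3)² - 4*(-4) = 9 + 16 = 25.
λ = (-3 ± √25) / 2 = (-3 ± 5) / 2 = -4, 1.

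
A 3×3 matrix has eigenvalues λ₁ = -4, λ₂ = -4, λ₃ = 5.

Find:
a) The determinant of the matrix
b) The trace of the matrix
det = 80, trace = -3

Two standard eigenvalue identities:
- det(A) equals the product of the eigenvalues (counted with multiplicity).
- trace(A) equals the sum of the eigenvalues.
det(A) = (-4)*(-4)*(5) = 80.
trace(A) = -4 - 4 + 5 = -3.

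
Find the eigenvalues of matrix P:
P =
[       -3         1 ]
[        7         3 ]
λ = -4, 4

Solve det(P - λI) = 0. For a 2×2 matrix the characteristic equation is λ² - (trace)λ + det = 0.
trace(P) = a + d = -3 + 3 = 0.
det(P) = a*d - b*c = (-3)*(3) - (1)*(7) = -9 - 7 = -16.
Characteristic equation: λ² - (0)λ + (-16) = 0.
Discriminant = (0)² - 4*(-16) = 0 + 64 = 64.
λ = (0 ± √64) / 2 = (0 ± 8) / 2 = -4, 4.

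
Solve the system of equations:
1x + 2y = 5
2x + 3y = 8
x = 1, y = 2

Use elimination (row reduction):
Equation 1: 1x + 2y = 5.
Equation 2: 2x + 3y = 8.
Multiply Eq1 by 2 and Eq2 by 1: 2x + 4y = 10;  2x + 3y = 8.
Subtract: (-1)y = -2, so y = 2.
Back-substitute into Eq1: 1x + 2*(2) = 5, so x = 1.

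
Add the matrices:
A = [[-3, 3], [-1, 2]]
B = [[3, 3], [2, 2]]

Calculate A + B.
[[0, 6], [1, 4]]

Add corresponding elements:
(-3)+(3)=0
(3)+(3)=6
(-1)+(2)=1
(2)+(2)=4
A + B = [[0, 6], [1, 4]]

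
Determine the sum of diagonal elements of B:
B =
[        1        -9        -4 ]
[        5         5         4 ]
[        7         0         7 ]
tr(B) = 1 + 5 + 7 = 13

The trace of a square matrix is the sum of its diagonal entries.
Diagonal entries of B: B[0][0] = 1, B[1][1] = 5, B[2][2] = 7.
tr(B) = 1 + 5 + 7 = 13.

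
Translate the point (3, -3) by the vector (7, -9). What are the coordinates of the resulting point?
(10, -12)

Translation by (7, -9):
x' = 3 + 7 = 10
y' = -3 + -9 = -12
Homogeneous matrix: [[1, 0, 7], [0, 1, -9], [0, 0, 1]]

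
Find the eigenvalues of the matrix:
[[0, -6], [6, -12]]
λ = -6 and λ = -6

Characteristic equation: det(A - λI) = 0
λ² - (trace)λ + (det) = 0
λ² - (-12)λ + (36) = 0
λ² + 12λ + 36 = 0
Solving: λ = -6, -6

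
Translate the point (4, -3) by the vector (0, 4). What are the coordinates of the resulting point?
(4, 1)

Translation by (0, 4):
x' = 4 + 0 = 4
y' = -3 + 4 = 1
Homogeneous matrix: [[1, 0, 0], [0, 1, 4], [0, 0, 1]]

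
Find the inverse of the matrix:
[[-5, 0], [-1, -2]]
[[-1/5, 0], [1/10, -1/2]]

For [[a,b],[c,d]], inverse = (1/det)·[[d,-b],[-c,a]]
det = -5·-2 - 0·-1 = 10
Inverse = (1/10)·[[-2, 0], [1, -5]]
        = [[-1/5, 0], [1/10, -1/2]]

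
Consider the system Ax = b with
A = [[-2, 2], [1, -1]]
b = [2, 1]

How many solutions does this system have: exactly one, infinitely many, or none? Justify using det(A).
No solution

det(A) = (-2)*(-1) - (2)*(1) = 0, so A is singular.
The column space of A is span(column 1) = span([-2, 1]).
b = [2, 1] is not a scalar multiple of column 1, so b ∉ column space and the system is inconsistent — no solution.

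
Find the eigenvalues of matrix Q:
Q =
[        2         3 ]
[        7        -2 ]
λ = -5, 5

Solve det(Q - λI) = 0. For a 2×2 matrix the characteristic equation is λ² - (trace)λ + det = 0.
trace(Q) = a + d = 2 - 2 = 0.
det(Q) = a*d - b*c = (2)*(-2) - (3)*(7) = -4 - 21 = -25.
Characteristic equation: λ² - (0)λ + (-25) = 0.
Discriminant = (0)² - 4*(-25) = 0 + 100 = 100.
λ = (0 ± √100) / 2 = (0 ± 10) / 2 = -5, 5.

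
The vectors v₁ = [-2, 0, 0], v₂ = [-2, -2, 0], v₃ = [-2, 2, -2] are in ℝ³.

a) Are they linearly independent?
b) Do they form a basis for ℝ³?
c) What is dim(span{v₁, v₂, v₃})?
Yes independent, yes basis, dim = 3

Stack v₁, v₂, v₃ as rows of a 3×3 matrix.
[[-2, 0, 0]; [-2, -2, 0]; [-2, 2, -2]] is already lower triangular with nonzero diagonal entries (-2, -2, -2), so its determinant is the product of the diagonal entries, det = (-2)·(-2)·(-2) = -8 ≠ 0, and the rows are linearly independent.
Three linearly independent vectors in ℝ³ form a basis for ℝ³, so dim(span{v₁,v₂,v₃}) = 3.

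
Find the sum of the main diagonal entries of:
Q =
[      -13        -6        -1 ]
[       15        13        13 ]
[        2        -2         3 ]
tr(Q) = -13 + 13 + 3 = 3

The trace of a square matrix is the sum of its diagonal entries.
Diagonal entries of Q: Q[0][0] = -13, Q[1][1] = 13, Q[2][2] = 3.
tr(Q) = -13 + 13 + 3 = 3.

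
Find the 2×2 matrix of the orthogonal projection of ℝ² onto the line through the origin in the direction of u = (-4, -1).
[[16/17, 4/17], [4/17, 1/17]]

The orthogonal projection onto the line spanned by a nonzero vector u = (a, b) has matrix P = (u uᵀ) / (uᵀ u) = (1/(a² + b²)) · [[a², ab], [ab, b²]].
Here u = (-4, -1), so a² + b² = 16 + 1 = 17.
P = (1/17) · [[16, 4], [4, 1]] = [[16/17, 4/17], [4/17, 1/17]].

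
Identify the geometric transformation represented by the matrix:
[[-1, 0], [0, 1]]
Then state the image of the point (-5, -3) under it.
reflection across the y-axis; image of (-5, -3) is (5, -3)

This is a symmetric orthogonal matrix with determinant -1, which characterizes a reflection in ℝ².
The matrix [[-1, 0], [0, 1]] represents: reflection across the y-axis.
Applying it to (-5, -3): [-1·-5 + 0·-3, 0·-5 + 1·-3] = (5, -3).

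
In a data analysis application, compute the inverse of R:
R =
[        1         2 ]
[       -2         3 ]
det(R) = 7
R⁻¹ =
[      3/7      -2/7 ]
[      2/7       1/7 ]

For a 2×2 matrix R = [[a, b], [c, d]] with det(R) ≠ 0, R⁻¹ = (1/det(R)) * [[d, -b], [-c, a]].
det(R) = (1)*(3) - (2)*(-2) = 3 + 4 = 7.
R⁻¹ = (1/7) * [[3, -2], [2, 1]].
Dividing each entry by 7 and reducing:
R⁻¹ =
[      3/7      -2/7 ]
[      2/7       1/7 ]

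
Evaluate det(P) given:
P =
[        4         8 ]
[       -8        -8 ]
det(P) = 32

For a 2×2 matrix [[a, b], [c, d]], det = a*d - b*c.
det(P) = (4)*(-8) - (8)*(-8) = -32 + 64 = 32.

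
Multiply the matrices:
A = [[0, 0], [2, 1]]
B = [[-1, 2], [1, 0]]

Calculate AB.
[[0, 0], [-1, 4]]

Each entry (i,j) of AB = sum over k of A[i][k]*B[k][j].
(AB)[0][0] = (0)*(-1) + (0)*(1) = 0
(AB)[0][1] = (0)*(2) + (0)*(0) = 0
(AB)[1][0] = (2)*(-1) + (1)*(1) = -1
(AB)[1][1] = (2)*(2) + (1)*(0) = 4
AB = [[0, 0], [-1, 4]]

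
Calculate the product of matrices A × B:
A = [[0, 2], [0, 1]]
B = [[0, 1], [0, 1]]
[[0, 2], [0, 1]]

Matrix multiplication:
C[0][0] = 0×0 + 2×0 = 0
C[0][1] = 0×1 + 2×1 = 2
C[1][0] = 0×0 + 1×0 = 0
C[1][1] = 0×1 + 1×1 = 1
Result: [[0, 2], [0, 1]]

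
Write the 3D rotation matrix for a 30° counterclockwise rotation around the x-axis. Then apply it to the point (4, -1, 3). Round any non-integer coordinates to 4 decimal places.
R = [[1, 0, 0], [0, √3/2, -1/2], [0, 1/2, √3/2]]; R·(4, -1, 3) = (4.0000, -2.3660, 2.0981)

Rotation matrix for 30° around x-axis:
cos(30°) = √3/2, sin(30°) = 1/2
R = [[1, 0, 0], [0, √3/2, -1/2], [0, 1/2, √3/2]]
Apply to (4, -1, 3): R·[4, -1, 3]ᵀ = (4.0000, -2.3660, 2.0981)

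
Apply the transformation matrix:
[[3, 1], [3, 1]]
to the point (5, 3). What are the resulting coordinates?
(18, 18)

Matrix multiplication:
[[3, 1], [3, 1]] × [5, 3]ᵀ
= [3×5 + 1×3, 3×5 + 1×3]ᵀ
= [18.0000, 18.0000]ᵀ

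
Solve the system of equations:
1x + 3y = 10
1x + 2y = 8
x = 4, y = 2

Use elimination (row reduction):
Equation 1: 1x + 3y = 10.
Equation 2: 1x + 2y = 8.
Multiply Eq1 by 1 and Eq2 by 1: 1x + 3y = 10;  1x + 2y = 8.
Subtract: (-1)y = -2, so y = 2.
Back-substitute into Eq1: 1x + 3*(2) = 10, so x = 4.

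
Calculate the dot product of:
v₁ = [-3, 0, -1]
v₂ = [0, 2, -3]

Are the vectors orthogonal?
3, No

The dot product is the sum of products of corresponding components.
v₁·v₂ = (-3)*(0) + (0)*(2) + (-1)*(-3) = 0 + 0 + 3 = 3.
Two vectors are orthogonal iff their dot product is 0; here the dot product is 3, so the vectors are not orthogonal.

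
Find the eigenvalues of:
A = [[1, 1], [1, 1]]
λ = 0, 2

Solve det(A - λI) = 0. For a 2×2 matrix this is λ² - (trace)λ + det = 0.
trace(A) = 1 + 1 = 2.
det(A) = (1)*(1) - (1)*(1) = 1 - 1 = 0.
Characteristic equation: λ² - (2)λ + (0) = 0.
Discriminant: (2)² - 4*(0) = 4 - 0 = 4.
Roots: λ = (2 ± √4) / 2 = 0, 2.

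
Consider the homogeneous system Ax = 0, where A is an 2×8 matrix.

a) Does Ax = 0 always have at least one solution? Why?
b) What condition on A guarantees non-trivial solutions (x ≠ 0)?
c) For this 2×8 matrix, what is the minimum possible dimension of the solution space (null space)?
a) Yes, x = 0 is always a solution. b) When A has linearly dependent columns (rank < n). c) Minimum nullity = 6.

a) x = 0 satisfies A·0 = 0, so the zero vector is always a solution.
b) Non-trivial solutions exist iff the columns of A are linearly dependent, equivalently rank(A) < n (the number of columns).
c) By rank-nullity, rank(A) + nullity(A) = n = 8. Since A has only 2 rows, rank(A) ≤ 2, so nullity(A) ≥ 8 - 2 = 6.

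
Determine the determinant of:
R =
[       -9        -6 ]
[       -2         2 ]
det(R) = -30

For a 2×2 matrix [[a, b], [c, d]], det = a*d - b*c.
det(R) = (-9)*(2) - (-6)*(-2) = -18 - 12 = -30.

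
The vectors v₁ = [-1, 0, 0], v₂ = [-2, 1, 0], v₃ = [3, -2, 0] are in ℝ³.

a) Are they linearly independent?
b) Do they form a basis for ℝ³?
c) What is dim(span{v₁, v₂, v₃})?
Not independent, not a basis, dim(span) = 2

Check whether v₃ can be written as a linear combination of v₁ and v₂.
v₃ = (1)·v₁ + (-2)·v₂ = [3, -2, 0], so the three vectors are linearly dependent.
Thus they do not form a basis for ℝ³, and dim(span{v₁, v₂, v₃}) = 2 (spanned by v₁ and v₂).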